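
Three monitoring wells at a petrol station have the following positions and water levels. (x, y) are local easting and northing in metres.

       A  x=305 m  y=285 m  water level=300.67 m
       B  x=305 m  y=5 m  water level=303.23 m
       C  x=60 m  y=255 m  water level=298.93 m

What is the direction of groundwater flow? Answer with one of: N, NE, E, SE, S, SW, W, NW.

NW

Differences from A: to B (Δx, Δy, Δh) = (0, -280, +2.56); to C = (-245, -30, -1.74).
Determinant of the coordinate differences = 0·(-30) − (-245)·(-280) = -68600.
∂h/∂x = [(+2.56)·(-30) − (-1.74)·(-280)] / -68600 = +0.008222
∂h/∂y = [0·(-1.74) − (-245)·(+2.56)] / -68600 = -0.009143
Flow = −∇h = (-0.008222 east, +0.009143 north), which points northwest.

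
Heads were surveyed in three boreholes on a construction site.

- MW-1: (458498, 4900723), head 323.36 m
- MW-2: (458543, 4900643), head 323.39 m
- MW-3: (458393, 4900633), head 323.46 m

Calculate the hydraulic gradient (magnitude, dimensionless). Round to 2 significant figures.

Taking MW-1 as reference: MW-2−MW-1 = (45, -80, +0.03); MW-3−MW-1 = (-105, -90, +0.10).
Determinant of the coordinate differences = 45·(-90) − (-105)·(-80) = -12450.
∂h/∂x = [(+0.03)·(-90) − (+0.10)·(-80)] / -12450 = -0.0004257
∂h/∂y = [45·(+0.10) − (-105)·(+0.03)] / -12450 = -0.0006145
|∇h| = √(-0.0004257² + -0.0006145²) = 0.0007475

0.00075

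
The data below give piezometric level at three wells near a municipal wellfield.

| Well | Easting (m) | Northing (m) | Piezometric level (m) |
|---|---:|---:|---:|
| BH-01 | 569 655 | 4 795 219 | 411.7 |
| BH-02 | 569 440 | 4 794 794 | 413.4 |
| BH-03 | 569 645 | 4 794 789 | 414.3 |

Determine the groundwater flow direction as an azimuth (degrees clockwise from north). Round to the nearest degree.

325°

Differences from BH-01: to BH-02 (Δx, Δy, Δh) = (-215, -425, +1.7); to BH-03 = (-10, -430, +2.6).
Solve a·Δx + b·Δy = Δh: det = (-215)·(-430) − (-10)·(-425) = 88200.
∂h/∂x = [(+1.7)·(-430) − (+2.6)·(-425)] / 88200 = +0.004240
∂h/∂y = [(-215)·(+2.6) − (-10)·(+1.7)] / 88200 = -0.006145
Flow direction (−∇h) has components (-0.004240 E, +0.006145 N).
Azimuth = atan2(E, N) = atan2(-0.004240, +0.006145) = 325.4° ≈ 325°.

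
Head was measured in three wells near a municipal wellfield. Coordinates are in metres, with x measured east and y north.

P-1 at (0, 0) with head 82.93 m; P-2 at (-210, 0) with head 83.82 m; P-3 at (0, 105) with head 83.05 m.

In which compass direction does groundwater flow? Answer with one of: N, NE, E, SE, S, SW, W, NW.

∂h/∂x = (83.82 − 82.93) / (-210 − 0) = -0.004238
∂h/∂y = (83.05 − 82.93) / (105 − 0) = +0.001143
Flow = −∇h = (+0.004238 east, -0.001143 north), which points east.

E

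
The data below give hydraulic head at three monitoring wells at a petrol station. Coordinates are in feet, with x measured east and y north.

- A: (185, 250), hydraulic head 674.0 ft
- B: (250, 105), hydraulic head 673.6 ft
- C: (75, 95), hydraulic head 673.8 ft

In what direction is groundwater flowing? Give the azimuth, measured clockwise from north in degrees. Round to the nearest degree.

150°

With h = a·x + b·y + c and A as origin, the differences give:
  65·a + (-145)·b = -0.4
  (-110)·a + (-155)·b = -0.2
Eliminate b (×(-155) and ×(-145), subtract): -26025·a = 33.00 → a = ∂h/∂x = -0.001268
Back-substitute: b = ∂h/∂y = +0.002190.
Flow direction (−∇h) has components (+0.001268 E, -0.002190 N).
Azimuth = atan2(E, N) = atan2(+0.001268, -0.002190) = 149.9° ≈ 150°.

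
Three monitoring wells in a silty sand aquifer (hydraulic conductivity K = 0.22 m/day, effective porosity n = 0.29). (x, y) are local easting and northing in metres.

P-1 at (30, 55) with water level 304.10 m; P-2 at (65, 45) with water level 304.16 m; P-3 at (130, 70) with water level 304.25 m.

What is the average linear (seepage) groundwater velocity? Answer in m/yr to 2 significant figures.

Taking P-1 as reference: P-2−P-1 = (35, -10, +0.06); P-3−P-1 = (100, 15, +0.15).
Determinant of the coordinate differences = 35·15 − 100·(-10) = 1525.
∂h/∂x = [(+0.06)·15 − (+0.15)·(-10)] / 1525 = +0.001574
∂h/∂y = [35·(+0.15) − 100·(+0.06)] / 1525 = -0.0004918
|∇h| = √(0.001574² + -0.0004918²) = 0.001649
Seepage velocity v = K·i/n = 0.22 × 0.001649 / 0.29 = 0.001251 m/day = 0.4569 m/yr.

0.46 m/yr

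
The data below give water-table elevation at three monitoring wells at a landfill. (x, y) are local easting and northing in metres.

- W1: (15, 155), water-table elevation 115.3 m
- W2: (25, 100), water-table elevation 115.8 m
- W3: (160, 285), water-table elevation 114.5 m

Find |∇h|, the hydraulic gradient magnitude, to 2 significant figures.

0.0090

Three-point gradient (reference W1): Δ to W2 = (10, -55, +0.5), Δ to W3 = (145, 130, -0.8).
∂h/∂x = +0.002264, ∂h/∂y = -0.008679 (det = 9275).
|∇h| = √(0.002264² + -0.008679²) = 0.008969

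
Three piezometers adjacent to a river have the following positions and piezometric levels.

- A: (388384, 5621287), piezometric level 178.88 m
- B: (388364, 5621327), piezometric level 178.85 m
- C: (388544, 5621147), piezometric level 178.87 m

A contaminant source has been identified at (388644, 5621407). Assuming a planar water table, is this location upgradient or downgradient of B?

downgradient

Three-point gradient (reference A): Δ to B = (-20, 40, -0.03), Δ to C = (160, -140, -0.01).
∂h/∂x = -0.001278, ∂h/∂y = -0.001389 (det = -3600).
Head at (388644, 5621407) = 178.88 + (-0.001278)·(260) + (-0.001389)·(120) = 178.38 m.
That is lower than the 178.85 m at B, so the point is downgradient.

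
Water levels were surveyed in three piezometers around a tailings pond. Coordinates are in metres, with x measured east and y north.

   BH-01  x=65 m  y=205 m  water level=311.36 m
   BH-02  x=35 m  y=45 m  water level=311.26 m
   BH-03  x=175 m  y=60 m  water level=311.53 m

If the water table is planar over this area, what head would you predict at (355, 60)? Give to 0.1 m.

With h = a·x + b·y + c and BH-01 as origin, the differences give:
  (-30)·a + (-160)·b = -0.10
  110·a + (-145)·b = +0.17
Eliminate b (×(-145) and ×(-160), subtract): 21950·a = 41.700 → a = ∂h/∂x = +0.001900
Back-substitute: b = ∂h/∂y = +0.0002688.
h(355, 60) = 311.36 + (+0.001900)·(290) + (+0.0002688)·(-145) = 311.36 +0.551 -0.039 = 311.872 m.

311.9 m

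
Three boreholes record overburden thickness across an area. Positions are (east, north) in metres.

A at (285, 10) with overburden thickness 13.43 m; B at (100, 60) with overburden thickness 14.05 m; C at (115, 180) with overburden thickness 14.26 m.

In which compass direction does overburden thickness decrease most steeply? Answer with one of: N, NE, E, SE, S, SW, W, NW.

Taking A as reference: B−A = (-185, 50, +0.62); C−A = (-170, 170, +0.83).
Solve a·Δx + b·Δy = Δd: det = (-185)·170 − (-170)·50 = -22950.
∂d/∂x = [(+0.62)·170 − (+0.83)·50] / -22950 = -0.002784
∂d/∂y = [(-185)·(+0.83) − (-170)·(+0.62)] / -22950 = +0.002098
Steepest decrease is along −∇f = (+0.002784 E, -0.002098 N) → southeast.

SE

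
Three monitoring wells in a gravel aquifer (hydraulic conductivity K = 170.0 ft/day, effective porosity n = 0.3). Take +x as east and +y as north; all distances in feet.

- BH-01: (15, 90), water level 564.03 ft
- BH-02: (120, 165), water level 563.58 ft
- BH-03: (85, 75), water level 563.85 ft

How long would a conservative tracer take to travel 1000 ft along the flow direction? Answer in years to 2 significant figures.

1.4 years

With h = a·x + b·y + c and BH-01 as origin, the differences give:
  105·a + 75·b = -0.45
  70·a + (-15)·b = -0.18
Eliminate b (×(-15) and ×75, subtract): -6825·a = 20.250 → a = ∂h/∂x = -0.002967
Back-substitute: b = ∂h/∂y = -0.001846.
|∇h| = √(-0.002967² + -0.001846²) = 0.003494
Seepage velocity v = K·i/n = 170.0 × 0.003494 / 0.3 = 1.98 ft/day.
t = 1000 / 1.98 = 505.1 days = 1.38 years.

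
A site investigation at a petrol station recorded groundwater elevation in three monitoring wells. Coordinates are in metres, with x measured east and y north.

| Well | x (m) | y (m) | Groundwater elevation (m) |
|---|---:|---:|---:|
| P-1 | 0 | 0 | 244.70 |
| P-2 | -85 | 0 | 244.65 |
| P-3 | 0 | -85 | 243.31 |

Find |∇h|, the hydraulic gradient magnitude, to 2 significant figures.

0.016

∂h/∂x = (244.65 − 244.70) / (-85 − 0) = +0.0005882
∂h/∂y = (243.31 − 244.70) / (-85 − 0) = +0.01635
|∇h| = √(0.0005882² + 0.01635²) = 0.01636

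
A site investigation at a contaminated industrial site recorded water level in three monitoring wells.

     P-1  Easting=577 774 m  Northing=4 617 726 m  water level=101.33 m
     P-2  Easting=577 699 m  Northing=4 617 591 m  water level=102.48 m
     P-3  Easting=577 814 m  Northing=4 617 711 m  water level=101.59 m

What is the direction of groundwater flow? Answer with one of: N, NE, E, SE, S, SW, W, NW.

Differences from P-1: to P-2 (Δx, Δy, Δh) = (-75, -135, +1.15); to P-3 = (40, -15, +0.26).
Determinant of the coordinate differences = (-75)·(-15) − 40·(-135) = 6525.
∂h/∂x = [(+1.15)·(-15) − (+0.26)·(-135)] / 6525 = +0.002736
∂h/∂y = [(-75)·(+0.26) − 40·(+1.15)] / 6525 = -0.01004
Flow = −∇h = (-0.002736 east, +0.01004 north), which points north.

N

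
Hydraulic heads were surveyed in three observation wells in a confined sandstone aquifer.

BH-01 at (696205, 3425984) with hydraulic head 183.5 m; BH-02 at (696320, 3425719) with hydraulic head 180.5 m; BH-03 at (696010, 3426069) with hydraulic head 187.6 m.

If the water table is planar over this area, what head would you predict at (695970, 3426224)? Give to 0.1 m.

188.8 m

Taking BH-01 as reference: BH-02−BH-01 = (115, -265, -3.0); BH-03−BH-01 = (-195, 85, +4.1).
Solve a·Δx + b·Δy = Δh: det = 115·85 − (-195)·(-265) = -41900.
∂h/∂x = [(-3.0)·85 − (+4.1)·(-265)] / -41900 = -0.01984
∂h/∂y = [115·(+4.1) − (-195)·(-3.0)] / -41900 = +0.002709
h(695970, 3426224) = 183.5 + (-0.01984)·(-235) + (+0.002709)·(240) = 183.5 +4.664 +0.650 = 188.814 m.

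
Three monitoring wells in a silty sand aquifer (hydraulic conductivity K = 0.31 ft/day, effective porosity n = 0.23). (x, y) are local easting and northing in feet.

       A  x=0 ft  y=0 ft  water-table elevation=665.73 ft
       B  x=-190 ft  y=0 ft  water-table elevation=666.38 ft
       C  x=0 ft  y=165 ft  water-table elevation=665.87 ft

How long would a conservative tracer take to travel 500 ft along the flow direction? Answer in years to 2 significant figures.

∂h/∂x = (666.38 − 665.73) / (-190 − 0) = -0.003421
∂h/∂y = (665.87 − 665.73) / (165 − 0) = +0.0008485
|∇h| = √(-0.003421² + 0.0008485²) = 0.003525
Seepage velocity v = K·i/n = 0.31 × 0.003525 / 0.23 = 0.004751 ft/day.
t = 500 / 0.004751 = 1.052e+05 days = 288 years.

290 years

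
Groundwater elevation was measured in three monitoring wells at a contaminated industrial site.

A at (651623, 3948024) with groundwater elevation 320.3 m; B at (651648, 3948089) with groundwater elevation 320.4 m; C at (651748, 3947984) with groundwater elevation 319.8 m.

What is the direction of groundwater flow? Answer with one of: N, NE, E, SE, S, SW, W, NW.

SE

Taking A as reference: B−A = (25, 65, +0.1); C−A = (125, -40, -0.5).
Solve a·Δx + b·Δy = Δh: det = 25·(-40) − 125·65 = -9125.
∂h/∂x = [(+0.1)·(-40) − (-0.5)·65] / -9125 = -0.003123
∂h/∂y = [25·(-0.5) − 125·(+0.1)] / -9125 = +0.002740
Flow = −∇h = (+0.003123 east, -0.002740 north), which points southeast.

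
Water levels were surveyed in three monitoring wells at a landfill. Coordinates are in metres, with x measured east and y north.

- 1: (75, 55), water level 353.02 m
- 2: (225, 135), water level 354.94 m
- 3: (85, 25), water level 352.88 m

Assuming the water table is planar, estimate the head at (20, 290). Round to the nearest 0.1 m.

With h = a·x + b·y + c and 1 as origin, the differences give:
  150·a + 80·b = +1.92
  10·a + (-30)·b = -0.14
Eliminate b (×(-30) and ×80, subtract): -5300·a = -46.400 → a = ∂h/∂x = +0.008755
Back-substitute: b = ∂h/∂y = +0.007585.
h(20, 290) = 353.02 + (+0.008755)·(-55) + (+0.007585)·(235) = 353.02 -0.482 +1.782 = 354.321 m.

354.3 m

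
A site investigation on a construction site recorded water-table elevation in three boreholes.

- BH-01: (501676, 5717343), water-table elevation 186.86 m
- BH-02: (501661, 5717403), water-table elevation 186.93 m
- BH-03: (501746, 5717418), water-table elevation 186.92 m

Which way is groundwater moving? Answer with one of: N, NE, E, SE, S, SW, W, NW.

With h = a·x + b·y + c and BH-01 as origin, the differences give:
  (-15)·a + 60·b = +0.07
  70·a + 75·b = +0.06
Eliminate b (×75 and ×60, subtract): -5325·a = 1.650 → a = ∂h/∂x = -0.0003099
Back-substitute: b = ∂h/∂y = +0.001089.
Flow = −∇h = (+0.0003099 east, -0.001089 north), which points south.

S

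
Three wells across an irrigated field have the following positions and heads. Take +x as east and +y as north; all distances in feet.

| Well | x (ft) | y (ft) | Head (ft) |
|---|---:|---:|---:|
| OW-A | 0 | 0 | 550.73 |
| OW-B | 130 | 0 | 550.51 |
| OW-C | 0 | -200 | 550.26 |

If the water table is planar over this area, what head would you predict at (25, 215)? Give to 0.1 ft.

∂h/∂x = (550.51 − 550.73) / (130 − 0) = -0.001692
∂h/∂y = (550.26 − 550.73) / (-200 − 0) = +0.002350
h(25, 215) = 550.73 + (-0.001692)·(25) + (+0.002350)·(215) = 550.73 -0.042 +0.505 = 551.193 ft.

551.2 ft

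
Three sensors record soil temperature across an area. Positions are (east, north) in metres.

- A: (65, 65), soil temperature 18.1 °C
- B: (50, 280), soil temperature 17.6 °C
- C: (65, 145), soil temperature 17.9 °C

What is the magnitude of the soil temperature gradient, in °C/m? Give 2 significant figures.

Taking A as reference: B−A = (-15, 215, -0.5); C−A = (0, 80, -0.2).
Solve a·Δx + b·Δy = ΔT: det = (-15)·80 − 0·215 = -1200.
∂T/∂x = [(-0.5)·80 − (-0.2)·215] / -1200 = -0.002500
∂T/∂y = [(-15)·(-0.2) − 0·(-0.5)] / -1200 = -0.002500
|∇f| = √(-0.002500² + -0.002500²) = 0.003536 °C/m

0.0035 °C/m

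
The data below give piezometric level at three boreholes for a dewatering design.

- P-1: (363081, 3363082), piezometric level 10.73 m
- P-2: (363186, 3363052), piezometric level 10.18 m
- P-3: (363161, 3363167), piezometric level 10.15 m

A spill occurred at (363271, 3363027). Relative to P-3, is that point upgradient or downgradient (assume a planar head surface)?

Differences from P-1: to P-2 (Δx, Δy, Δh) = (105, -30, -0.55); to P-3 = (80, 85, -0.58).
Determinant of the coordinate differences = 105·85 − 80·(-30) = 11325.
∂h/∂x = [(-0.55)·85 − (-0.58)·(-30)] / 11325 = -0.005664
∂h/∂y = [105·(-0.58) − 80·(-0.55)] / 11325 = -0.001492
Head at (363271, 3363027) = 10.73 + (-0.005664)·(190) + (-0.001492)·(-55) = 9.74 m.
That is lower than the 10.15 m at P-3, so the point is downgradient.

downgradient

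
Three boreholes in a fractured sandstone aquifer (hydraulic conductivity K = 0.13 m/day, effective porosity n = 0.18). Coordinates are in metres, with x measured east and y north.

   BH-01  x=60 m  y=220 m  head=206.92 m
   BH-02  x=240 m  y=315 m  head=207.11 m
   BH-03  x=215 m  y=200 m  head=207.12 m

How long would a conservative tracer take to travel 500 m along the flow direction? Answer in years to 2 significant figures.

Differences from BH-01: to BH-02 (Δx, Δy, Δh) = (180, 95, +0.19); to BH-03 = (155, -20, +0.20).
Solve a·Δx + b·Δy = Δh: det = 180·(-20) − 155·95 = -18325.
∂h/∂x = [(+0.19)·(-20) − (+0.20)·95] / -18325 = +0.001244
∂h/∂y = [180·(+0.20) − 155·(+0.19)] / -18325 = -0.0003574
|∇h| = √(0.001244² + -0.0003574²) = 0.001294
Seepage velocity v = K·i/n = 0.13 × 0.001294 / 0.18 = 0.0009346 m/day.
t = 500 / 0.0009346 = 5.35e+05 days = 1.46e+03 years.

1500 years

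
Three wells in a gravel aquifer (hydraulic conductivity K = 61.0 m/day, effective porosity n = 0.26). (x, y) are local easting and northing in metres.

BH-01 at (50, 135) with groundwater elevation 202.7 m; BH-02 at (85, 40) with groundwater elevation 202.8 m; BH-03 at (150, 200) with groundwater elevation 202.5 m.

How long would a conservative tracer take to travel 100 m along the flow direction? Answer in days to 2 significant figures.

240 days

Taking BH-01 as reference: BH-02−BH-01 = (35, -95, +0.1); BH-03−BH-01 = (100, 65, -0.2).
Solve a·Δx + b·Δy = Δh: det = 35·65 − 100·(-95) = 11775.
∂h/∂x = [(+0.1)·65 − (-0.2)·(-95)] / 11775 = -0.001062
∂h/∂y = [35·(-0.2) − 100·(+0.1)] / 11775 = -0.001444
|∇h| = √(-0.001062² + -0.001444²) = 0.001792
Seepage velocity v = K·i/n = 61.0 × 0.001792 / 0.26 = 0.4204 m/day.
t = 100 / 0.4204 = 237.9 days.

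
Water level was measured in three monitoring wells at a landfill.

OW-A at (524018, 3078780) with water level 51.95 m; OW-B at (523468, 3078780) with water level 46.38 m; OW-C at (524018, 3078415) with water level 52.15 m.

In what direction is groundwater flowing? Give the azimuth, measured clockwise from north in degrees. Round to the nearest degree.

273°

∂h/∂x = (46.38 − 51.95) / (523468 − 524018) = +0.01013
∂h/∂y = (52.15 − 51.95) / (3078415 − 3078780) = -0.0005479
Flow direction (−∇h) has components (-0.01013 E, +0.0005479 N).
Azimuth = atan2(E, N) = atan2(-0.01013, +0.0005479) = 273.1° ≈ 273°.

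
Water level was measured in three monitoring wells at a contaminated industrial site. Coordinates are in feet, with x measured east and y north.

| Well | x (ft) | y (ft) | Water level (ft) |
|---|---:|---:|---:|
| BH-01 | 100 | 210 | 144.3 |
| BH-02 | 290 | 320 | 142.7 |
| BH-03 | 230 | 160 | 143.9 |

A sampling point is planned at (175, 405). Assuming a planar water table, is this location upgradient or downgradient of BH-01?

downgradient

Taking BH-01 as reference: BH-02−BH-01 = (190, 110, -1.6); BH-03−BH-01 = (130, -50, -0.4).
Solve a·Δx + b·Δy = Δh: det = 190·(-50) − 130·110 = -23800.
∂h/∂x = [(-1.6)·(-50) − (-0.4)·110] / -23800 = -0.005210
∂h/∂y = [190·(-0.4) − 130·(-1.6)] / -23800 = -0.005546
Head at (175, 405) = 144.3 + (-0.005210)·(75) + (-0.005546)·(195) = 142.83 ft.
That is lower than the 144.3 ft at BH-01, so the point is downgradient.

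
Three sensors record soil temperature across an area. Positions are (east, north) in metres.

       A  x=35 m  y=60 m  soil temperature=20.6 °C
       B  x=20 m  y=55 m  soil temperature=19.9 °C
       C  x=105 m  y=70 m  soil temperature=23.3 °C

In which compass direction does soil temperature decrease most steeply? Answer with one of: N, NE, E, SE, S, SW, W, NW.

SW

With T = a·x + b·y + c and A as origin, the differences give:
  (-15)·a + (-5)·b = -0.7
  70·a + 10·b = +2.7
Eliminate b (×10 and ×(-5), subtract): 200·a = 6.50 → a = ∂T/∂x = +0.03250
Back-substitute: b = ∂T/∂y = +0.04250.
Steepest decrease is along −∇f = (-0.03250 E, -0.04250 N) → southwest.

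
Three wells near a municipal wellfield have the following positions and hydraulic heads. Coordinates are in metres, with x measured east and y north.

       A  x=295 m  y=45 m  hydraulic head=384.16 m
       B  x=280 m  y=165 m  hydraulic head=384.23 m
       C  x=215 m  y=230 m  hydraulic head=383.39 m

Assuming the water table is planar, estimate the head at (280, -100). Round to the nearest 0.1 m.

383.6 m

Taking A as reference: B−A = (-15, 120, +0.07); C−A = (-80, 185, -0.77).
Solve a·Δx + b·Δy = Δh: det = (-15)·185 − (-80)·120 = 6825.
∂h/∂x = [(+0.07)·185 − (-0.77)·120] / 6825 = +0.01544
∂h/∂y = [(-15)·(-0.77) − (-80)·(+0.07)] / 6825 = +0.002513
h(280, -100) = 384.16 + (+0.01544)·(-15) + (+0.002513)·(-145) = 384.16 -0.232 -0.364 = 383.564 m.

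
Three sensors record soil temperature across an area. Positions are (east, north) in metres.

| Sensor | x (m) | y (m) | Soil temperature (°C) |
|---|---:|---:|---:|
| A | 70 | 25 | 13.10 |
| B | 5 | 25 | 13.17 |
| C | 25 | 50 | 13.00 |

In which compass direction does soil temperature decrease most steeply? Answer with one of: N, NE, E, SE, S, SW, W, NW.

Three-point gradient (reference A): Δ to B = (-65, 0, +0.07), Δ to C = (-45, 25, -0.10).
∂T/∂x = -0.001077, ∂T/∂y = -0.005938 (det = -1625).
Steepest decrease is along −∇f = (+0.001077 E, +0.005938 N) → north.

N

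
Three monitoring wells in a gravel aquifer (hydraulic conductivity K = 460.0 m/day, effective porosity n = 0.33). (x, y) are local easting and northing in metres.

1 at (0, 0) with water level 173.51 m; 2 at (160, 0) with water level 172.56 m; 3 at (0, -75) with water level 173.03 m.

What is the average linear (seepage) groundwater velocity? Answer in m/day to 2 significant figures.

12 m/day

∂h/∂x = (172.56 − 173.51) / (160 − 0) = -0.005937
∂h/∂y = (173.03 − 173.51) / (-75 − 0) = +0.006400
|∇h| = √(-0.005937² + 0.006400²) = 0.00873
Seepage velocity v = K·i/n = 460.0 × 0.00873 / 0.33 = 12.17 m/day.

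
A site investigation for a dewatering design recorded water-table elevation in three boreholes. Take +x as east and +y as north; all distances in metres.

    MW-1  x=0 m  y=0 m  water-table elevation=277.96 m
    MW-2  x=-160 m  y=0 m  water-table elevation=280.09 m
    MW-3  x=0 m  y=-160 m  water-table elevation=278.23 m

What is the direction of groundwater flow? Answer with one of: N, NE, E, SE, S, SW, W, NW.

∂h/∂x = (280.09 − 277.96) / (-160 − 0) = -0.01331
∂h/∂y = (278.23 − 277.96) / (-160 − 0) = -0.001688
Flow = −∇h = (+0.01331 east, +0.001688 north), which points east.

E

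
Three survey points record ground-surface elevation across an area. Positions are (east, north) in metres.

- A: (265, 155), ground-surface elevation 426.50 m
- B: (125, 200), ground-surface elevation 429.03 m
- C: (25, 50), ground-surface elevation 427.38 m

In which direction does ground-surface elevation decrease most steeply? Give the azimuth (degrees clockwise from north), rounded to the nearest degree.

148°

Taking A as reference: B−A = (-140, 45, +2.53); C−A = (-240, -105, +0.88).
Solve a·Δx + b·Δy = Δz: det = (-140)·(-105) − (-240)·45 = 25500.
∂z/∂x = [(+2.53)·(-105) − (+0.88)·45] / 25500 = -0.01197
∂z/∂y = [(-140)·(+0.88) − (-240)·(+2.53)] / 25500 = +0.01898
Steepest decrease is along −∇f: components (+0.01197 E, -0.01898 N).
Azimuth = atan2(+0.01197, -0.01898) = 147.8° ≈ 148°.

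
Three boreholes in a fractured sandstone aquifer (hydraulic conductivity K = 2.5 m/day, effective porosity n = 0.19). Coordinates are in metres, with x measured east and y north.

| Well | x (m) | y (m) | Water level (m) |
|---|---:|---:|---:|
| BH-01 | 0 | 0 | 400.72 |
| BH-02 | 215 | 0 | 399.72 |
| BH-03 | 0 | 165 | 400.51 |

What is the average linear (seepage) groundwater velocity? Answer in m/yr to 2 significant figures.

23 m/yr

∂h/∂x = (399.72 − 400.72) / (215 − 0) = -0.004651
∂h/∂y = (400.51 − 400.72) / (165 − 0) = -0.001273
|∇h| = √(-0.004651² + -0.001273²) = 0.004822
Seepage velocity v = K·i/n = 2.5 × 0.004822 / 0.19 = 0.06345 m/day = 23.18 m/yr.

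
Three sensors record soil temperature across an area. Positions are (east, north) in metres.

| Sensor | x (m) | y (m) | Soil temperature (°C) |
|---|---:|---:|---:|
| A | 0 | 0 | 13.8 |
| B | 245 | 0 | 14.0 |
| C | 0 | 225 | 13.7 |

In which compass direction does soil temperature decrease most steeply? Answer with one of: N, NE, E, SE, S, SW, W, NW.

∂T/∂x = (14.0 − 13.8) / (245 − 0) = +0.0008163
∂T/∂y = (13.7 − 13.8) / (225 − 0) = -0.0004444
Steepest decrease is along −∇f = (-0.0008163 E, +0.0004444 N) → northwest.

NW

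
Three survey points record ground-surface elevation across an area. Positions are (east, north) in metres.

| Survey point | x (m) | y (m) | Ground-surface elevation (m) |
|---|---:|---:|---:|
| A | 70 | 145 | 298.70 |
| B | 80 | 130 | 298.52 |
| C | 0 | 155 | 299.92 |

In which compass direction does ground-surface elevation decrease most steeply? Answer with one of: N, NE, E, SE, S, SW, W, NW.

E

Taking A as reference: B−A = (10, -15, -0.18); C−A = (-70, 10, +1.22).
Solve a·Δx + b·Δy = Δz: det = 10·10 − (-70)·(-15) = -950.
∂z/∂x = [(-0.18)·10 − (+1.22)·(-15)] / -950 = -0.01737
∂z/∂y = [10·(+1.22) − (-70)·(-0.18)] / -950 = +0.0004211
Steepest decrease is along −∇f = (+0.01737 E, -0.0004211 N) → east.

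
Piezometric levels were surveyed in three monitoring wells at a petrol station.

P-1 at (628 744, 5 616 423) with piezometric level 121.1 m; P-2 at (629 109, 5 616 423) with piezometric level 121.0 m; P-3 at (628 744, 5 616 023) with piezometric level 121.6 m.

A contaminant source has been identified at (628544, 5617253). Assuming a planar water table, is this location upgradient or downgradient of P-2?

downgradient

∂h/∂x = (121.0 − 121.1) / (629109 − 628744) = -0.0002740
∂h/∂y = (121.6 − 121.1) / (5616023 − 5616423) = -0.001250
Head at (628544, 5617253) = 121.1 + (-0.0002740)·(-200) + (-0.001250)·(830) = 120.12 m.
That is lower than the 121.0 m at P-2, so the point is downgradient.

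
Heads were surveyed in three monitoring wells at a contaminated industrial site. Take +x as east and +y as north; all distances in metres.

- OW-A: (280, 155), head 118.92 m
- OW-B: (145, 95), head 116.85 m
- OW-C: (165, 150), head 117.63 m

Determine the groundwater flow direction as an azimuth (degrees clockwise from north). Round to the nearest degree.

Taking OW-A as reference: OW-B−OW-A = (-135, -60, -2.07); OW-C−OW-A = (-115, -5, -1.29).
Solve a·Δx + b·Δy = Δh: det = (-135)·(-5) − (-115)·(-60) = -6225.
∂h/∂x = [(-2.07)·(-5) − (-1.29)·(-60)] / -6225 = +0.01077
∂h/∂y = [(-135)·(-1.29) − (-115)·(-2.07)] / -6225 = +0.01027
Flow direction (−∇h) has components (-0.01077 E, -0.01027 N).
Azimuth = atan2(E, N) = atan2(-0.01077, -0.01027) = 226.4° ≈ 226°.

226°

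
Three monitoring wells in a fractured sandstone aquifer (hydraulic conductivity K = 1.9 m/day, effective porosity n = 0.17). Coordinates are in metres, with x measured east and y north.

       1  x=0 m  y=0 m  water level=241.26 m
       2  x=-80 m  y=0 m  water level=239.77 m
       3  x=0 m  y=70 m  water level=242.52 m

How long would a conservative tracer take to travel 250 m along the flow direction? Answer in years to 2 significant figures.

∂h/∂x = (239.77 − 241.26) / (-80 − 0) = +0.01862
∂h/∂y = (242.52 − 241.26) / (70 − 0) = +0.01800
|∇h| = √(0.01862² + 0.01800²) = 0.0259
Seepage velocity v = K·i/n = 1.9 × 0.0259 / 0.17 = 0.2895 m/day.
t = 250 / 0.2895 = 863.6 days = 2.36 years.

2.4 years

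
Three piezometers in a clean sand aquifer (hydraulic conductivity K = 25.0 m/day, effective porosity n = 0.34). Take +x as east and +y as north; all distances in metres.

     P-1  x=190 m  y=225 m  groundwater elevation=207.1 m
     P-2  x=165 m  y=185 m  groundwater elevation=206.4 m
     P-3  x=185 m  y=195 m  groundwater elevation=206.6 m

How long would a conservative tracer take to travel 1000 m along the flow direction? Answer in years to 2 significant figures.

2.3 years

With h = a·x + b·y + c and P-1 as origin, the differences give:
  (-25)·a + (-40)·b = -0.7
  (-5)·a + (-30)·b = -0.5
Eliminate b (×(-30) and ×(-40), subtract): 550·a = 1.00 → a = ∂h/∂x = +0.001818
Back-substitute: b = ∂h/∂y = +0.01636.
|∇h| = √(0.001818² + 0.01636²) = 0.01646
Seepage velocity v = K·i/n = 25.0 × 0.01646 / 0.34 = 1.21 m/day.
t = 1000 / 1.21 = 826.4 days = 2.26 years.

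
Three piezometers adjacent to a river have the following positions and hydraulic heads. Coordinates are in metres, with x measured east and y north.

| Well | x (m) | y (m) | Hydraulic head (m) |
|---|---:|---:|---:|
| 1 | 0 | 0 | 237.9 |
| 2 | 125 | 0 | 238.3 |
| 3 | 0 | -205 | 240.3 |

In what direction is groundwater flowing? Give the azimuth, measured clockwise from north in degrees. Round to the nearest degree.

∂h/∂x = (238.3 − 237.9) / (125 − 0) = +0.003200
∂h/∂y = (240.3 − 237.9) / (-205 − 0) = -0.01171
Flow direction (−∇h) has components (-0.003200 E, +0.01171 N).
Azimuth = atan2(E, N) = atan2(-0.003200, +0.01171) = 344.7° ≈ 345°.

345°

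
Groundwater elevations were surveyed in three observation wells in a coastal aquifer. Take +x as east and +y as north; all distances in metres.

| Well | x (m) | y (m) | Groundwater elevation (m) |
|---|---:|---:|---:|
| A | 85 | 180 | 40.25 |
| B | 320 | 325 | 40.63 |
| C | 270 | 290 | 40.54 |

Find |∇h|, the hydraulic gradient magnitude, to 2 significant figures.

0.0022

Three-point gradient (reference A): Δ to B = (235, 145, +0.38), Δ to C = (185, 110, +0.29).
∂h/∂x = +0.0002564, ∂h/∂y = +0.002205 (det = -975).
|∇h| = √(0.0002564² + 0.002205²) = 0.00222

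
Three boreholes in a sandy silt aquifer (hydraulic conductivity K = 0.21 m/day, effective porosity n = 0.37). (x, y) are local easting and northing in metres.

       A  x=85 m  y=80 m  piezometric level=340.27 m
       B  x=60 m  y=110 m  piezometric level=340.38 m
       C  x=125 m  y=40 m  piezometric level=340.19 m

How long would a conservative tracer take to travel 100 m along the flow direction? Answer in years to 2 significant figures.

With h = a·x + b·y + c and A as origin, the differences give:
  (-25)·a + 30·b = +0.11
  40·a + (-40)·b = -0.08
Eliminate b (×(-40) and ×30, subtract): -200·a = -2.000 → a = ∂h/∂x = +0.01000
Back-substitute: b = ∂h/∂y = +0.01200.
|∇h| = √(0.01000² + 0.01200²) = 0.01562
Seepage velocity v = K·i/n = 0.21 × 0.01562 / 0.37 = 0.008865 m/day.
t = 100 / 0.008865 = 1.128e+04 days = 30.9 years.

31 years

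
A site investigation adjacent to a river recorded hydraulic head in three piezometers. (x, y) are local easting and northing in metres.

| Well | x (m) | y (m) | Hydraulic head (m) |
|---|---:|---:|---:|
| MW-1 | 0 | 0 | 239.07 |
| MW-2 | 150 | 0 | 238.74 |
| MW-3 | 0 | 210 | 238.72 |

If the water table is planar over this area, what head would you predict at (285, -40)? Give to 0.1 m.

238.5 m

∂h/∂x = (238.74 − 239.07) / (150 − 0) = -0.002200
∂h/∂y = (238.72 − 239.07) / (210 − 0) = -0.001667
h(285, -40) = 239.07 + (-0.002200)·(285) + (-0.001667)·(-40) = 239.07 -0.627 +0.067 = 238.510 m.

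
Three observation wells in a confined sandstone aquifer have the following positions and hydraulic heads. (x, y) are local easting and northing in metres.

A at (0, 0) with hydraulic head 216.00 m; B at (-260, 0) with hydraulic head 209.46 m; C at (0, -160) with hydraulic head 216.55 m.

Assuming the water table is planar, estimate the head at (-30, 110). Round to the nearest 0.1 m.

214.9 m

∂h/∂x = (209.46 − 216.00) / (-260 − 0) = +0.02515
∂h/∂y = (216.55 − 216.00) / (-160 − 0) = -0.003438
h(-30, 110) = 216.00 + (+0.02515)·(-30) + (-0.003438)·(110) = 216.00 -0.755 -0.378 = 214.867 m.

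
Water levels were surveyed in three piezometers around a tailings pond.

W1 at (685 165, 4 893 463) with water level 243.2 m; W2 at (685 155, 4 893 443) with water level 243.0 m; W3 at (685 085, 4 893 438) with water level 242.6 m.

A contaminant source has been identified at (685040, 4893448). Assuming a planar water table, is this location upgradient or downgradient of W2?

downgradient

Three-point gradient (reference W1): Δ to W2 = (-10, -20, -0.2), Δ to W3 = (-80, -25, -0.6).
∂h/∂x = +0.005185, ∂h/∂y = +0.007407 (det = -1350).
Head at (685040, 4893448) = 243.2 + (+0.005185)·(-125) + (+0.007407)·(-15) = 242.44 m.
That is lower than the 243.0 m at W2, so the point is downgradient.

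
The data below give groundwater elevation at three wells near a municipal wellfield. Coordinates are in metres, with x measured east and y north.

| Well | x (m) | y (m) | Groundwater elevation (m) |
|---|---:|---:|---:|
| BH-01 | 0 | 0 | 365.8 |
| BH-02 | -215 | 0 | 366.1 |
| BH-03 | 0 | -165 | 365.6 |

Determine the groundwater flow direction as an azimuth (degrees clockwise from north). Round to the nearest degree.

131°

∂h/∂x = (366.1 − 365.8) / (-215 − 0) = -0.001395
∂h/∂y = (365.6 − 365.8) / (-165 − 0) = +0.001212
Flow direction (−∇h) has components (+0.001395 E, -0.001212 N).
Azimuth = atan2(E, N) = atan2(+0.001395, -0.001212) = 131.0° ≈ 131°.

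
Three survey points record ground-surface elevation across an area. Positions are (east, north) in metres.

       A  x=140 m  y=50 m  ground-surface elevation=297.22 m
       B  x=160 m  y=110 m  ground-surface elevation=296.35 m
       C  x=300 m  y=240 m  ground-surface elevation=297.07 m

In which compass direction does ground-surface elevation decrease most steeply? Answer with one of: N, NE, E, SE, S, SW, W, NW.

NW

Taking A as reference: B−A = (20, 60, -0.87); C−A = (160, 190, -0.15).
Solve a·Δx + b·Δy = Δz: det = 20·190 − 160·60 = -5800.
∂z/∂x = [(-0.87)·190 − (-0.15)·60] / -5800 = +0.02695
∂z/∂y = [20·(-0.15) − 160·(-0.87)] / -5800 = -0.02348
Steepest decrease is along −∇f = (-0.02695 E, +0.02348 N) → northwest.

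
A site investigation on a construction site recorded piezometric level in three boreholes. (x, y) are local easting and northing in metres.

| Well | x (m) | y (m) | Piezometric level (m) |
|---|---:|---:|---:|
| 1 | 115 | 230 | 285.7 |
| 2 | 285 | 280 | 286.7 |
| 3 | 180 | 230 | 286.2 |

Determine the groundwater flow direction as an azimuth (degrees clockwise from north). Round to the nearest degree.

Differences from 1: to 2 (Δx, Δy, Δh) = (170, 50, +1.0); to 3 = (65, 0, +0.5).
Solve a·Δx + b·Δy = Δh: det = 170·0 − 65·50 = -3250.
∂h/∂x = [(+1.0)·0 − (+0.5)·50] / -3250 = +0.007692
∂h/∂y = [170·(+0.5) − 65·(+1.0)] / -3250 = -0.006154
Flow direction (−∇h) has components (-0.007692 E, +0.006154 N).
Azimuth = atan2(E, N) = atan2(-0.007692, +0.006154) = 308.7° ≈ 309°.

309°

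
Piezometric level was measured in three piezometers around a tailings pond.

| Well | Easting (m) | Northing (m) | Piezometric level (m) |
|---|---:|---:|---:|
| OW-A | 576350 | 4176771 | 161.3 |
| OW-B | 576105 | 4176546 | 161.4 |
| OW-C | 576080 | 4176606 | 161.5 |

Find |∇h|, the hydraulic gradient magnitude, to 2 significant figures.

0.0018

With h = a·x + b·y + c and OW-A as origin, the differences give:
  (-245)·a + (-225)·b = +0.1
  (-270)·a + (-165)·b = +0.2
Eliminate b (×(-165) and ×(-225), subtract): -20325·a = 28.50 → a = ∂h/∂x = -0.001402
Back-substitute: b = ∂h/∂y = +0.001082.
|∇h| = √(-0.001402² + 0.001082²) = 0.001771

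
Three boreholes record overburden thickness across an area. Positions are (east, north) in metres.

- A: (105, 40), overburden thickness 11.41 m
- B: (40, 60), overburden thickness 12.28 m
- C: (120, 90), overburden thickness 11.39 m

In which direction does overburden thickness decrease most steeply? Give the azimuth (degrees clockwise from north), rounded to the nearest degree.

Differences from A: to B (Δx, Δy, Δh) = (-65, 20, +0.87); to C = (15, 50, -0.02).
Determinant of the coordinate differences = (-65)·50 − 15·20 = -3550.
∂d/∂x = [(+0.87)·50 − (-0.02)·20] / -3550 = -0.01237
∂d/∂y = [(-65)·(-0.02) − 15·(+0.87)] / -3550 = +0.003310
Steepest decrease is along −∇f: components (+0.01237 E, -0.003310 N).
Azimuth = atan2(+0.01237, -0.003310) = 105.0° ≈ 105°.

105°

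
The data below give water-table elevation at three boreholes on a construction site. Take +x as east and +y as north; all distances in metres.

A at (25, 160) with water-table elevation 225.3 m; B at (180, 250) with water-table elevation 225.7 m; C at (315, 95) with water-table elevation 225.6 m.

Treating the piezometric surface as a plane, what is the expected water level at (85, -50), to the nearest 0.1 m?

Differences from A: to B (Δx, Δy, Δh) = (155, 90, +0.4); to C = (290, -65, +0.3).
Solve a·Δx + b·Δy = Δh: det = 155·(-65) − 290·90 = -36175.
∂h/∂x = [(+0.4)·(-65) − (+0.3)·90] / -36175 = +0.001465
∂h/∂y = [155·(+0.3) − 290·(+0.4)] / -36175 = +0.001921
h(85, -50) = 225.3 + (+0.001465)·(60) + (+0.001921)·(-210) = 225.3 +0.088 -0.403 = 224.984 m.

225.0 m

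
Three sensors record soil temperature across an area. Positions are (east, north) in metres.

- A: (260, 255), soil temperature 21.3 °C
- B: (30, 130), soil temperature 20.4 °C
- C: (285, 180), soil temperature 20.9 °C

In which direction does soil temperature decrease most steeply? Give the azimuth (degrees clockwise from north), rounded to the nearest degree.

189°

Differences from A: to B (Δx, Δy, Δh) = (-230, -125, -0.9); to C = (25, -75, -0.4).
Solve a·Δx + b·Δy = ΔT: det = (-230)·(-75) − 25·(-125) = 20375.
∂T/∂x = [(-0.9)·(-75) − (-0.4)·(-125)] / 20375 = +0.0008589
∂T/∂y = [(-230)·(-0.4) − 25·(-0.9)] / 20375 = +0.005620
Steepest decrease is along −∇f: components (-0.0008589 E, -0.005620 N).
Azimuth = atan2(-0.0008589, -0.005620) = 188.7° ≈ 189°.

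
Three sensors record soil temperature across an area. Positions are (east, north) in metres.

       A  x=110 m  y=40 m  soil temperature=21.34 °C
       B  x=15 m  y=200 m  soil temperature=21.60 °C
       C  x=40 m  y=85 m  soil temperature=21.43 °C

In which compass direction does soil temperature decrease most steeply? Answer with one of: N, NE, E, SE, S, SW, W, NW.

S

With T = a·x + b·y + c and A as origin, the differences give:
  (-95)·a + 160·b = +0.26
  (-70)·a + 45·b = +0.09
Eliminate b (×45 and ×160, subtract): 6925·a = -2.700 → a = ∂T/∂x = -0.0003899
Back-substitute: b = ∂T/∂y = +0.001394.
Steepest decrease is along −∇f = (+0.0003899 E, -0.001394 N) → south.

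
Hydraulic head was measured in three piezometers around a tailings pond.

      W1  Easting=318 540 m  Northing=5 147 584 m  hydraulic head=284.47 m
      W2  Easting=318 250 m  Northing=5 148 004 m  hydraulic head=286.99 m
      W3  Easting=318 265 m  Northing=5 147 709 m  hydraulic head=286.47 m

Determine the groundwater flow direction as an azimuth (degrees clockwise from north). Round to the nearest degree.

102°

Three-point gradient (reference W1): Δ to W2 = (-290, 420, +2.52), Δ to W3 = (-275, 125, +2.00).
∂h/∂x = -0.006625, ∂h/∂y = +0.001426 (det = 79250).
Flow direction (−∇h) has components (+0.006625 E, -0.001426 N).
Azimuth = atan2(E, N) = atan2(+0.006625, -0.001426) = 102.1° ≈ 102°.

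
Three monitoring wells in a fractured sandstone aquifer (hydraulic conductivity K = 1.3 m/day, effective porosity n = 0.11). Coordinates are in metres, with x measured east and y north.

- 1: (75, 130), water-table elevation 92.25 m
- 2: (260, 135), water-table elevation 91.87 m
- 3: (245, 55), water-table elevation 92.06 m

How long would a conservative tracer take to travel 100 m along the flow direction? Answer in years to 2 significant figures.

Differences from 1: to 2 (Δx, Δy, Δh) = (185, 5, -0.38); to 3 = (170, -75, -0.19).
Solve a·Δx + b·Δy = Δh: det = 185·(-75) − 170·5 = -14725.
∂h/∂x = [(-0.38)·(-75) − (-0.19)·5] / -14725 = -0.002000
∂h/∂y = [185·(-0.19) − 170·(-0.38)] / -14725 = -0.002000
|∇h| = √(-0.002000² + -0.002000²) = 0.002828
Seepage velocity v = K·i/n = 1.3 × 0.002828 / 0.11 = 0.03342 m/day.
t = 100 / 0.03342 = 2992 days = 8.19 years.

8.2 years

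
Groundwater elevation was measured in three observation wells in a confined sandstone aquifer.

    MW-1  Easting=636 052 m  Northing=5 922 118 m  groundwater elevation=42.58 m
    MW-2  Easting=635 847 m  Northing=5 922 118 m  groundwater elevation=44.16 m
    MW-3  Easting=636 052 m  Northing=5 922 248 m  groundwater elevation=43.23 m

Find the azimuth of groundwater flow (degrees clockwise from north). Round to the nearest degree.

123°

∂h/∂x = (44.16 − 42.58) / (635847 − 636052) = -0.007707
∂h/∂y = (43.23 − 42.58) / (5922248 − 5922118) = +0.005000
Flow direction (−∇h) has components (+0.007707 E, -0.005000 N).
Azimuth = atan2(E, N) = atan2(+0.007707, -0.005000) = 123.0° ≈ 123°.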